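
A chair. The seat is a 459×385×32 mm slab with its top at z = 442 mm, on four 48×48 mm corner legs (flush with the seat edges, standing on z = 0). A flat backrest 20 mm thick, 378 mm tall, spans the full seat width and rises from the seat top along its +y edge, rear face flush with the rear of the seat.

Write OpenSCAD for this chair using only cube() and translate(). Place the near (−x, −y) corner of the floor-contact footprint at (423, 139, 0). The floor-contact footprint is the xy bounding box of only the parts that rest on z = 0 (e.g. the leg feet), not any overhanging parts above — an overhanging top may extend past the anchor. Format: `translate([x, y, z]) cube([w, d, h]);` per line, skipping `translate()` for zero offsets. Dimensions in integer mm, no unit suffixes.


// leg_h = 442 - 32 = 410
translate([423, 139, 410]) cube([459, 385, 32]);
translate([423, 139, 0]) cube([48, 48, 410]);
translate([834, 139, 0]) cube([48, 48, 410]);
translate([423, 476, 0]) cube([48, 48, 410]);
translate([834, 476, 0]) cube([48, 48, 410]);
translate([423, 504, 442]) cube([459, 20, 378]);


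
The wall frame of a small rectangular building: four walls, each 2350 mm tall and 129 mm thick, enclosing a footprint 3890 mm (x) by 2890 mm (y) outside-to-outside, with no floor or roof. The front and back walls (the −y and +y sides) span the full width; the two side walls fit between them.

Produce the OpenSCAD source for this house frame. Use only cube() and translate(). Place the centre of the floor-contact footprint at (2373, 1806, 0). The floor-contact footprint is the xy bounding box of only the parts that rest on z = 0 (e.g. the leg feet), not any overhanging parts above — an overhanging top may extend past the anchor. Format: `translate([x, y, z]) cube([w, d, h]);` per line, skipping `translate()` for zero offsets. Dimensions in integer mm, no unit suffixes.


translate([428, 361, 0]) cube([3890, 129, 2350]);
translate([428, 3122, 0]) cube([3890, 129, 2350]);
translate([428, 490, 0]) cube([129, 2632, 2350]);
translate([4189, 490, 0]) cube([129, 2632, 2350]);


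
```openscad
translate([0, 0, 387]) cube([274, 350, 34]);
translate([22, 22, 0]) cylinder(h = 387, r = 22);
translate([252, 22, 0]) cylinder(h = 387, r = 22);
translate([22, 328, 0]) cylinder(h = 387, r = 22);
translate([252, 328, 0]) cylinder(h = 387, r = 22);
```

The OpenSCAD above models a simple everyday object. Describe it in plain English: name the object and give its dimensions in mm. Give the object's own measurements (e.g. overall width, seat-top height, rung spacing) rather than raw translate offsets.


A four-legged stool. The seat is a 274×350×34 mm slab whose top surface is at z = 421 mm; four round legs, each 44 mm in diameter, run from the floor (z = 0) to the underside of the seat, each leg's axis is inset half a diameter from the nearest pair of seat edges (so the leg's bounding box is flush with the corner).


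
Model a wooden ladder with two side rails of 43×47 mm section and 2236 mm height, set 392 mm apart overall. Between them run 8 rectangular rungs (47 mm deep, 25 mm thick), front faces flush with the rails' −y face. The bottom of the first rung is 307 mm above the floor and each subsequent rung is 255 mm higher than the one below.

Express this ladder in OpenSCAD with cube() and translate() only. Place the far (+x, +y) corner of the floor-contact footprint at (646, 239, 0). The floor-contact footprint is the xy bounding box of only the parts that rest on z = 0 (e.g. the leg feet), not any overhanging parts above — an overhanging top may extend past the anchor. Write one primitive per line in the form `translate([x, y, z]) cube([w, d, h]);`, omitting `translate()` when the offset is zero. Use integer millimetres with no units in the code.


translate([254, 192, 0]) cube([43, 47, 2236]);
translate([603, 192, 0]) cube([43, 47, 2236]);
translate([297, 192, 307]) cube([306, 47, 25]);
translate([297, 192, 562]) cube([306, 47, 25]);
translate([297, 192, 817]) cube([306, 47, 25]);
translate([297, 192, 1072]) cube([306, 47, 25]);
translate([297, 192, 1327]) cube([306, 47, 25]);
translate([297, 192, 1582]) cube([306, 47, 25]);
translate([297, 192, 1837]) cube([306, 47, 25]);
translate([297, 192, 2092]) cube([306, 47, 25]);


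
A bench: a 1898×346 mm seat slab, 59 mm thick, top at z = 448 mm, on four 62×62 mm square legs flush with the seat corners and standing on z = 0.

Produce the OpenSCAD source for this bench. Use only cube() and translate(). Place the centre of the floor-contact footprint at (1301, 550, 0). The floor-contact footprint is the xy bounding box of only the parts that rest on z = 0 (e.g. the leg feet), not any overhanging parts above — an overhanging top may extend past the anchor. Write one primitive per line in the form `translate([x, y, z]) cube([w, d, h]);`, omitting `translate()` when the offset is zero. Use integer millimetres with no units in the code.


translate([352, 377, 389]) cube([1898, 346, 59]);
translate([352, 377, 0]) cube([62, 62, 389]);
translate([352, 661, 0]) cube([62, 62, 389]);
translate([2188, 377, 0]) cube([62, 62, 389]);
translate([2188, 661, 0]) cube([62, 62, 389]);


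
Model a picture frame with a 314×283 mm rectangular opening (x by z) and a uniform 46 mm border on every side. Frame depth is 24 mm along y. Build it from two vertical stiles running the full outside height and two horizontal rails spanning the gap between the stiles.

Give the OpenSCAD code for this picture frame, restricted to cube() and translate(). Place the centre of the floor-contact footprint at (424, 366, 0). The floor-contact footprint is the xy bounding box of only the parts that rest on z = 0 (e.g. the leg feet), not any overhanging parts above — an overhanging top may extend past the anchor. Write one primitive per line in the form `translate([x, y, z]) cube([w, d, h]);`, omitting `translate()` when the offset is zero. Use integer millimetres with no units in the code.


translate([221, 354, 0]) cube([46, 24, 375]);
translate([581, 354, 0]) cube([46, 24, 375]);
translate([267, 354, 0]) cube([314, 24, 46]);
translate([267, 354, 329]) cube([314, 24, 46]);


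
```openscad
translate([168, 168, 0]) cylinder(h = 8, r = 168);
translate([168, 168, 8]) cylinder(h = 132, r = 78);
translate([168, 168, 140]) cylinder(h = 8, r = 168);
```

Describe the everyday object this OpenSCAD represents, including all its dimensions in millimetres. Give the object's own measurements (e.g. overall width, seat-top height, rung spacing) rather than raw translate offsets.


A spool: two coaxial disc flanges of radius 168 mm and thickness 8 mm, joined by a core cylinder of radius 78 mm and height 132 mm. The lower flange rests on z = 0 and the three cylinders share a vertical axis.


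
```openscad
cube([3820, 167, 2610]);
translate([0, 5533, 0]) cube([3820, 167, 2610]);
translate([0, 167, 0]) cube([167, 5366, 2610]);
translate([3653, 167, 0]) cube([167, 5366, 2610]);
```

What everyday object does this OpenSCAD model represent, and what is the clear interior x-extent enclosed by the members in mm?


A house (or room) frame. The interior width is 3486 mm.

Four 2610 mm walls enclosing a rectangle with no floor or roof — a room or house frame. Outside width is 3820 mm and wall thickness is 167 mm, so the interior width is 3820 − 2 × 167 = 3486 mm.


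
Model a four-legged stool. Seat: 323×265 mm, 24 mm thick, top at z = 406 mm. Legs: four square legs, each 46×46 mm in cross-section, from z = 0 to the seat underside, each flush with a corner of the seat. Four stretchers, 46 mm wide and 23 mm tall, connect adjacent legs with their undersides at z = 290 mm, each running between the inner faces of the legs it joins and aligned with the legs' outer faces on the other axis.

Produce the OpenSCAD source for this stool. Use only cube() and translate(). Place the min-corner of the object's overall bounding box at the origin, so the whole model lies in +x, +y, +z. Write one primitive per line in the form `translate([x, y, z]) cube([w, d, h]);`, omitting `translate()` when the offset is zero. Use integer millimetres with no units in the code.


// leg_h = 406 - 24 = 382
// stretcher span = 323 - 2*46 = 231
translate([0, 0, 382]) cube([323, 265, 24]);
cube([46, 46, 382]);
translate([277, 0, 0]) cube([46, 46, 382]);
translate([0, 219, 0]) cube([46, 46, 382]);
translate([277, 219, 0]) cube([46, 46, 382]);
translate([46, 0, 290]) cube([231, 46, 23]);
translate([46, 219, 290]) cube([231, 46, 23]);
translate([0, 46, 290]) cube([46, 173, 23]);
translate([277, 46, 290]) cube([46, 173, 23]);


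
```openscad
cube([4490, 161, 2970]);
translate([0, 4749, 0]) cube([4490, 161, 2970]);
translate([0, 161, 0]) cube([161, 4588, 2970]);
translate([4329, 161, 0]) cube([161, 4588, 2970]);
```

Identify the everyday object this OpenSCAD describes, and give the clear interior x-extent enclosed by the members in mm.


A house (or room) frame. The interior width is 4168 mm.

Four 2970 mm walls enclosing a rectangle with no floor or roof — a room or house frame. Outside width is 4490 mm and wall thickness is 161 mm, so the interior width is 4490 − 2 × 161 = 4168 mm.


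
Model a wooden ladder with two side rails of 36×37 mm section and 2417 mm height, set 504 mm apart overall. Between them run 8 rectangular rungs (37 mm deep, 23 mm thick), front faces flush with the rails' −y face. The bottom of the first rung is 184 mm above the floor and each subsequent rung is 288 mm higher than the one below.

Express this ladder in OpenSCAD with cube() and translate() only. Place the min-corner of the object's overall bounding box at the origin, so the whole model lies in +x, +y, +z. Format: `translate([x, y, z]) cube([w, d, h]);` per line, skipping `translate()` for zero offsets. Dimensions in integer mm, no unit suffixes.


cube([36, 37, 2417]);
translate([468, 0, 0]) cube([36, 37, 2417]);
translate([36, 0, 184]) cube([432, 37, 23]);
translate([36, 0, 472]) cube([432, 37, 23]);
translate([36, 0, 760]) cube([432, 37, 23]);
translate([36, 0, 1048]) cube([432, 37, 23]);
translate([36, 0, 1336]) cube([432, 37, 23]);
translate([36, 0, 1624]) cube([432, 37, 23]);
translate([36, 0, 1912]) cube([432, 37, 23]);
translate([36, 0, 2200]) cube([432, 37, 23]);


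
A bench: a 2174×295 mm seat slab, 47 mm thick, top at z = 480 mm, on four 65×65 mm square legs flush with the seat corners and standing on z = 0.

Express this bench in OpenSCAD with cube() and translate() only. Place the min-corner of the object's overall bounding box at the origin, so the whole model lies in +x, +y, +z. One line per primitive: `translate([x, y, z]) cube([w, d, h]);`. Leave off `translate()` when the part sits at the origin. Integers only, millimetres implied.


translate([0, 0, 433]) cube([2174, 295, 47]);
cube([65, 65, 433]);
translate([0, 230, 0]) cube([65, 65, 433]);
translate([2109, 0, 0]) cube([65, 65, 433]);
translate([2109, 230, 0]) cube([65, 65, 433]);


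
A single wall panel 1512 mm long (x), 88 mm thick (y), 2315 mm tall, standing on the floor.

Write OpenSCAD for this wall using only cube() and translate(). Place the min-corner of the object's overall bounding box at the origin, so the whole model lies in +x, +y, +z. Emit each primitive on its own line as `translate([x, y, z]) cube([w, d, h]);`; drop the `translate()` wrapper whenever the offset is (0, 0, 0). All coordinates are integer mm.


cube([1512, 88, 2315]);


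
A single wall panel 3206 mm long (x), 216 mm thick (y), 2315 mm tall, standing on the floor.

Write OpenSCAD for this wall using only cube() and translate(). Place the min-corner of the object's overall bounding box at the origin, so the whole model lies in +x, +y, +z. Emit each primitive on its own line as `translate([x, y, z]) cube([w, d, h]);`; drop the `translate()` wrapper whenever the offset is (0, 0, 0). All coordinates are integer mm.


cube([3206, 216, 2315]);


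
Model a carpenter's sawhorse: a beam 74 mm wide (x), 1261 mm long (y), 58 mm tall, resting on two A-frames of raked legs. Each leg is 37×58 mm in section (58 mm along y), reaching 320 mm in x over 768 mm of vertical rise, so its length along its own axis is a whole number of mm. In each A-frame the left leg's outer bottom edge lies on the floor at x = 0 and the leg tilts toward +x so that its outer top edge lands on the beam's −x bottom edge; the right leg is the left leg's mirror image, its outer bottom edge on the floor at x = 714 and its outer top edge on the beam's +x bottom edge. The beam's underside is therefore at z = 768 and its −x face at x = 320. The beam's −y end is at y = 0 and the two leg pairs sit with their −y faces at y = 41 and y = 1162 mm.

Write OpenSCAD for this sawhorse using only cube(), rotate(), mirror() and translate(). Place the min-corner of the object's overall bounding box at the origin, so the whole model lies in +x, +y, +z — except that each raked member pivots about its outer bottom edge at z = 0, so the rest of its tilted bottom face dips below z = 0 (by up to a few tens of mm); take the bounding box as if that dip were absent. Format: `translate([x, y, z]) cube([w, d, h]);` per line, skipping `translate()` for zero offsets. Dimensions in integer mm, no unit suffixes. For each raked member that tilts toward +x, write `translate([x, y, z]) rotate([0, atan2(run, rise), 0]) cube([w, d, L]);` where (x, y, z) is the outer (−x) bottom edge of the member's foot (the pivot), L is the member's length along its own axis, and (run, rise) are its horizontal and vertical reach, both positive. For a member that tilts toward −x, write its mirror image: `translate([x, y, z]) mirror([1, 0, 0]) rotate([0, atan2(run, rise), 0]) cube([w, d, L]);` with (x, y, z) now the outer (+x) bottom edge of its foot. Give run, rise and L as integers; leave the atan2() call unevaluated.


translate([320, 0, 768]) cube([74, 1261, 58]);
translate([0, 41, 0]) rotate([0, atan2(320, 768), 0]) cube([37, 58, 832]);
translate([714, 41, 0]) mirror([1, 0, 0]) rotate([0, atan2(320, 768), 0]) cube([37, 58, 832]);
translate([0, 1162, 0]) rotate([0, atan2(320, 768), 0]) cube([37, 58, 832]);
translate([714, 1162, 0]) mirror([1, 0, 0]) rotate([0, atan2(320, 768), 0]) cube([37, 58, 832]);


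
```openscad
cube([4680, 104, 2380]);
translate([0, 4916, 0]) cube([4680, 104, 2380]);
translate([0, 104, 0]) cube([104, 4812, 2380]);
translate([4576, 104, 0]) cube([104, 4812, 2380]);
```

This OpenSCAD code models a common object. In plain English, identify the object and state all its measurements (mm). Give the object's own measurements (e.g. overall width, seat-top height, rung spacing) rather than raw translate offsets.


The wall frame of a small rectangular building: four walls, each 2380 mm tall and 104 mm thick, enclosing a footprint 4680 mm (x) by 5020 mm (y) outside-to-outside, with no floor or roof. The front and back walls (the −y and +y sides) span the full width; the two side walls fit between them.


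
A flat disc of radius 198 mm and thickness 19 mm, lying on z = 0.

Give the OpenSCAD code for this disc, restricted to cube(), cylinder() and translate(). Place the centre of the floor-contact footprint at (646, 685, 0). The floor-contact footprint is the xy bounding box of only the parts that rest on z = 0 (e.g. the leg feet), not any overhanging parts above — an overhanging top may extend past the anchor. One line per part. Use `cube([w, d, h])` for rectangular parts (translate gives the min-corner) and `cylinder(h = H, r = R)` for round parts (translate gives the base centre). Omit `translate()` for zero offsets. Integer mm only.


translate([646, 685, 0]) cylinder(h = 19, r = 198);


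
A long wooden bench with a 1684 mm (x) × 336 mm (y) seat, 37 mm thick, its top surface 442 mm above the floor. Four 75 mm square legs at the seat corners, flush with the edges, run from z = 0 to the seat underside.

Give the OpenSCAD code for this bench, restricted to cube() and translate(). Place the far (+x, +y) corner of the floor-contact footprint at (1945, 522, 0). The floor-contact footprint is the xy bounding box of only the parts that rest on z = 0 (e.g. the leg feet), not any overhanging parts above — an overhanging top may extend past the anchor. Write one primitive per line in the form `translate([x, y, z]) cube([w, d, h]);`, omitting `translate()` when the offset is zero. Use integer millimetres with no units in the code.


// leg_h = 442 − 37 = 405
translate([261, 186, 405]) cube([1684, 336, 37]);
translate([261, 186, 0]) cube([75, 75, 405]);
translate([261, 447, 0]) cube([75, 75, 405]);
translate([1870, 186, 0]) cube([75, 75, 405]);
translate([1870, 447, 0]) cube([75, 75, 405]);


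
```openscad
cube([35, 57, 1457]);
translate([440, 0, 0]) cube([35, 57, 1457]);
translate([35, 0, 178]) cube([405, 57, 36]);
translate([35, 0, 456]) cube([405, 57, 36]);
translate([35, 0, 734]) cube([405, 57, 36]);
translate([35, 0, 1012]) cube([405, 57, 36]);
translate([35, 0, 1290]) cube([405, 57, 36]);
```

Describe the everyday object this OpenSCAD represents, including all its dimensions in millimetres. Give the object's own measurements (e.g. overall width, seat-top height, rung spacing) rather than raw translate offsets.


A straight ladder. Two 35×57 mm vertical rails, 1457 mm tall, stand 475 mm apart (outside-to-outside) with their front faces coplanar on the −y side. 5 rungs, each 57 mm deep and 36 mm tall, span between the inner faces of the rails, front faces flush with the rails. The lowest rung's underside is at z = 178 mm and rungs are spaced 278 mm apart (underside to underside).


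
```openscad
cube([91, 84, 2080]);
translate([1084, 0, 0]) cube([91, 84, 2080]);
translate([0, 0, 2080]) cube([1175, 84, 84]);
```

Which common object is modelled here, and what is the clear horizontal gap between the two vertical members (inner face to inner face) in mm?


A door frame. The clear opening width is 993 mm.

Two 2080 mm tall posts with a header on top — a door frame. The left jamb is 91 mm wide at x = 0; the right jamb starts at x = 1084. The clear opening is 1084 − 91 = 993 mm.


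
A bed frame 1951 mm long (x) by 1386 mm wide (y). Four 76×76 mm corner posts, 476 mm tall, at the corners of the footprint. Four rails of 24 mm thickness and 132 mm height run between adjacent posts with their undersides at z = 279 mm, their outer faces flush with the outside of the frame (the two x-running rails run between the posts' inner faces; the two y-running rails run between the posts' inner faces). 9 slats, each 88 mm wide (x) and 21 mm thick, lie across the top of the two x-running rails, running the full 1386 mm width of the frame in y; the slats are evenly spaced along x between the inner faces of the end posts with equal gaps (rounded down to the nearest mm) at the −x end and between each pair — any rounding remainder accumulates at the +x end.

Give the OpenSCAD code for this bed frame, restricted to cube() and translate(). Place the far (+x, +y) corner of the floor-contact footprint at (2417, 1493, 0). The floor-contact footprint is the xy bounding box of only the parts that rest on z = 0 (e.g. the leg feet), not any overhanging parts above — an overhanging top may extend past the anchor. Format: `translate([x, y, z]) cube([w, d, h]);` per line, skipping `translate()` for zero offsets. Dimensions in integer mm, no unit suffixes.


translate([466, 107, 0]) cube([76, 76, 476]);
translate([466, 1417, 0]) cube([76, 76, 476]);
translate([2341, 107, 0]) cube([76, 76, 476]);
translate([2341, 1417, 0]) cube([76, 76, 476]);
translate([542, 107, 279]) cube([1799, 24, 132]);
translate([542, 1469, 279]) cube([1799, 24, 132]);
translate([466, 183, 279]) cube([24, 1234, 132]);
translate([2393, 183, 279]) cube([24, 1234, 132]);
translate([642, 107, 411]) cube([88, 1386, 21]);
translate([830, 107, 411]) cube([88, 1386, 21]);
translate([1018, 107, 411]) cube([88, 1386, 21]);
translate([1206, 107, 411]) cube([88, 1386, 21]);
translate([1394, 107, 411]) cube([88, 1386, 21]);
translate([1582, 107, 411]) cube([88, 1386, 21]);
translate([1770, 107, 411]) cube([88, 1386, 21]);
translate([1958, 107, 411]) cube([88, 1386, 21]);
translate([2146, 107, 411]) cube([88, 1386, 21]);


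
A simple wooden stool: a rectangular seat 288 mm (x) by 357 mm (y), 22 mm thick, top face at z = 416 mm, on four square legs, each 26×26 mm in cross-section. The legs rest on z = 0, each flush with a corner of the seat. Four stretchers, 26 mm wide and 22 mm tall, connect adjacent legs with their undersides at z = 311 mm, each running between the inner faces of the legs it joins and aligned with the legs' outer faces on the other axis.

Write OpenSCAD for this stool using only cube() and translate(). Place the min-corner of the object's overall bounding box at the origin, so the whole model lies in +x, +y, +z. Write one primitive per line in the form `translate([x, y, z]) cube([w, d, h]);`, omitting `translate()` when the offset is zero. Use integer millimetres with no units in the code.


translate([0, 0, 394]) cube([288, 357, 22]);
cube([26, 26, 394]);
translate([262, 0, 0]) cube([26, 26, 394]);
translate([0, 331, 0]) cube([26, 26, 394]);
translate([262, 331, 0]) cube([26, 26, 394]);
translate([26, 0, 311]) cube([236, 26, 22]);
translate([26, 331, 311]) cube([236, 26, 22]);
translate([0, 26, 311]) cube([26, 305, 22]);
translate([262, 26, 311]) cube([26, 305, 22]);


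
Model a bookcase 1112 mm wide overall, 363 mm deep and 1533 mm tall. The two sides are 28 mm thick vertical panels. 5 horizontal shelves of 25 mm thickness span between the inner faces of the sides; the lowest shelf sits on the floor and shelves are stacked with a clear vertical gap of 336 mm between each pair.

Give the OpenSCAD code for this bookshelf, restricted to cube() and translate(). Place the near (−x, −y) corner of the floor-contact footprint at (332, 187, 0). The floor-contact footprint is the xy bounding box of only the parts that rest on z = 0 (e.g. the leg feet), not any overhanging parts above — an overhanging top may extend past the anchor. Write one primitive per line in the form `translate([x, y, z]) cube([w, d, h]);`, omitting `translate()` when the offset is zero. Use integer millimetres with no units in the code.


translate([332, 187, 0]) cube([28, 363, 1533]);
translate([1416, 187, 0]) cube([28, 363, 1533]);
translate([360, 187, 0]) cube([1056, 363, 25]);
translate([360, 187, 361]) cube([1056, 363, 25]);
translate([360, 187, 722]) cube([1056, 363, 25]);
translate([360, 187, 1083]) cube([1056, 363, 25]);
translate([360, 187, 1444]) cube([1056, 363, 25]);


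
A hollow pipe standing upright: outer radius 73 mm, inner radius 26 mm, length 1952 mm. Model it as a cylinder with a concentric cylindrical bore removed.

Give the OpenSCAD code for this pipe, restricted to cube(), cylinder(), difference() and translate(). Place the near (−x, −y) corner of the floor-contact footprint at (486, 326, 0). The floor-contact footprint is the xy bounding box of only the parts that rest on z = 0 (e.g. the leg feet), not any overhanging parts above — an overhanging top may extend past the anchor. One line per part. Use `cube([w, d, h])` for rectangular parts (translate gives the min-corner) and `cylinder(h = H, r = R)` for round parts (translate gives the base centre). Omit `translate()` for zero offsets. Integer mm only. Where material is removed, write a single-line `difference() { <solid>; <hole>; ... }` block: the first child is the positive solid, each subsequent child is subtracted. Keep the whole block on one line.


difference() { translate([559, 399, 0]) cylinder(h = 1952, r = 73); translate([559, 399, 0]) cylinder(h = 1952, r = 26); }


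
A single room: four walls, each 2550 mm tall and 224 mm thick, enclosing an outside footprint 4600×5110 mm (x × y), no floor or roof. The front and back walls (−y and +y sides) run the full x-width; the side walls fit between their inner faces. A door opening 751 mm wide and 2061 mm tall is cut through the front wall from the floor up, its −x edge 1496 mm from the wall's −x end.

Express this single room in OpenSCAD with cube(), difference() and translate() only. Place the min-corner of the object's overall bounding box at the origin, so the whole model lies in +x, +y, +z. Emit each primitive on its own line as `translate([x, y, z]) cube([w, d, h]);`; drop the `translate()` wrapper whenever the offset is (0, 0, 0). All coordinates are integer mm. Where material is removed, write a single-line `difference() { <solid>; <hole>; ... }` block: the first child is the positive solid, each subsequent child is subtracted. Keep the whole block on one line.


difference() { cube([4600, 224, 2550]); translate([1496, 0, 0]) cube([751, 224, 2061]); }
translate([0, 4886, 0]) cube([4600, 224, 2550]);
translate([0, 224, 0]) cube([224, 4662, 2550]);
translate([4376, 224, 0]) cube([224, 4662, 2550]);


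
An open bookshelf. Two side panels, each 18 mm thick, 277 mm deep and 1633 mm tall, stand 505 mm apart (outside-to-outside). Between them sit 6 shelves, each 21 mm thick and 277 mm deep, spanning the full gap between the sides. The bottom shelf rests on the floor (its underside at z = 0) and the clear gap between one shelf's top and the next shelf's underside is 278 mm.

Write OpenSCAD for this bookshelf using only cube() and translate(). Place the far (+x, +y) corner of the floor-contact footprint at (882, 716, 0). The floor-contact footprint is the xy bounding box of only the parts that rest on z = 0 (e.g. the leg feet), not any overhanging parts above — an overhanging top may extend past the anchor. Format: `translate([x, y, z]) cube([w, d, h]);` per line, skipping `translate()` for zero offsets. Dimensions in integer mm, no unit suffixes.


translate([377, 439, 0]) cube([18, 277, 1633]);
translate([864, 439, 0]) cube([18, 277, 1633]);
translate([395, 439, 0]) cube([469, 277, 21]);
translate([395, 439, 299]) cube([469, 277, 21]);
translate([395, 439, 598]) cube([469, 277, 21]);
translate([395, 439, 897]) cube([469, 277, 21]);
translate([395, 439, 1196]) cube([469, 277, 21]);
translate([395, 439, 1495]) cube([469, 277, 21]);


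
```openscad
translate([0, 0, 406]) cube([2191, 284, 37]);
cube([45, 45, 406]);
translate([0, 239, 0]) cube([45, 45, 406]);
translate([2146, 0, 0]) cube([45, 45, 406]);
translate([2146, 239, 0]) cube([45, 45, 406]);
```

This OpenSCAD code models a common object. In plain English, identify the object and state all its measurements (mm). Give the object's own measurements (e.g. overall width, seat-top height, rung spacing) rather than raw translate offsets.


A bench: a 2191×284 mm seat slab, 37 mm thick, top at z = 443 mm, on four 45×45 mm square legs flush with the seat corners and standing on z = 0.


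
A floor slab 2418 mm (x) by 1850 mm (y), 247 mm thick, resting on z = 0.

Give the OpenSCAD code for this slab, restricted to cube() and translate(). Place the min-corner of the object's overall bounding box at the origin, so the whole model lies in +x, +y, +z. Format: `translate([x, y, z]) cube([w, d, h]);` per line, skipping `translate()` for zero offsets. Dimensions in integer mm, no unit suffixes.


cube([2418, 1850, 247]);


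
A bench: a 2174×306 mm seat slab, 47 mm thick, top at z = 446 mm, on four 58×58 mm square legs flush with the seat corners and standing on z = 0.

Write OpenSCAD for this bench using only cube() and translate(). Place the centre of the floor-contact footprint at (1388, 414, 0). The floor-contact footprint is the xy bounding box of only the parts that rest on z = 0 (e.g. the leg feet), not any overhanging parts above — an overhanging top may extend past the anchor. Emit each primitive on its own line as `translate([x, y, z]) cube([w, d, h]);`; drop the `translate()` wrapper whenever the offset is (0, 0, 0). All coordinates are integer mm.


translate([301, 261, 399]) cube([2174, 306, 47]);
translate([301, 261, 0]) cube([58, 58, 399]);
translate([301, 509, 0]) cube([58, 58, 399]);
translate([2417, 261, 0]) cube([58, 58, 399]);
translate([2417, 509, 0]) cube([58, 58, 399]);


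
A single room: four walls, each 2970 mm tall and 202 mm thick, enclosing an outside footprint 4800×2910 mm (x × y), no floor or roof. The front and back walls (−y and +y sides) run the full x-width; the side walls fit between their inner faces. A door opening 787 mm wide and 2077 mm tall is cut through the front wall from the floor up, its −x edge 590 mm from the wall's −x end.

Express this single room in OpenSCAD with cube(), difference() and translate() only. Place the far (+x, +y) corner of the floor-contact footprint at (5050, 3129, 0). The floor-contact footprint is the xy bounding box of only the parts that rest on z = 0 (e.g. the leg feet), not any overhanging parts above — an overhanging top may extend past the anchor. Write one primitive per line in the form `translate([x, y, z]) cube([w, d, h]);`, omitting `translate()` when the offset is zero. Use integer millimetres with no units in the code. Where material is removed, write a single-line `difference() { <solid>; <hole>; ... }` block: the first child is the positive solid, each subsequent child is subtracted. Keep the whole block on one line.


difference() { translate([250, 219, 0]) cube([4800, 202, 2970]); translate([840, 219, 0]) cube([787, 202, 2077]); }
translate([250, 2927, 0]) cube([4800, 202, 2970]);
translate([250, 421, 0]) cube([202, 2506, 2970]);
translate([4848, 421, 0]) cube([202, 2506, 2970]);


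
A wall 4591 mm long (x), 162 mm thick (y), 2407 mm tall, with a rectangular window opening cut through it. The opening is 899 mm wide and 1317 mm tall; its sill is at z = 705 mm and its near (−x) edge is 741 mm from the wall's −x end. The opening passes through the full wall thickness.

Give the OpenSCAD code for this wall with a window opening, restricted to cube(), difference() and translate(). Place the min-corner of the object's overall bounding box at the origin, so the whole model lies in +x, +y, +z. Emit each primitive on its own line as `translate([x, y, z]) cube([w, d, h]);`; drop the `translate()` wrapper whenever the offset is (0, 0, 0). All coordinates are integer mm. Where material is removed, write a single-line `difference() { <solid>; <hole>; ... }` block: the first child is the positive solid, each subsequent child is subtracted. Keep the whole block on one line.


difference() { cube([4591, 162, 2407]); translate([741, 0, 705]) cube([899, 162, 1317]); }


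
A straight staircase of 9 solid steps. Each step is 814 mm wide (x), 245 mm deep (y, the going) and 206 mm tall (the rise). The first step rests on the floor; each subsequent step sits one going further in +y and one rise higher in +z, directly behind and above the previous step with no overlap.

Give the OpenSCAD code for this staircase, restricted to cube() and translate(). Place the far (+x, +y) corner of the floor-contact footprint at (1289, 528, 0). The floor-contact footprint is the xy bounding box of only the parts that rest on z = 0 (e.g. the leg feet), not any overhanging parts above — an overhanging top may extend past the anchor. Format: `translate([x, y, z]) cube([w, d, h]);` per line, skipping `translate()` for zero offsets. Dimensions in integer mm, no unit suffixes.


translate([475, 283, 0]) cube([814, 245, 206]);
translate([475, 528, 206]) cube([814, 245, 206]);
translate([475, 773, 412]) cube([814, 245, 206]);
translate([475, 1018, 618]) cube([814, 245, 206]);
translate([475, 1263, 824]) cube([814, 245, 206]);
translate([475, 1508, 1030]) cube([814, 245, 206]);
translate([475, 1753, 1236]) cube([814, 245, 206]);
translate([475, 1998, 1442]) cube([814, 245, 206]);
translate([475, 2243, 1648]) cube([814, 245, 206]);


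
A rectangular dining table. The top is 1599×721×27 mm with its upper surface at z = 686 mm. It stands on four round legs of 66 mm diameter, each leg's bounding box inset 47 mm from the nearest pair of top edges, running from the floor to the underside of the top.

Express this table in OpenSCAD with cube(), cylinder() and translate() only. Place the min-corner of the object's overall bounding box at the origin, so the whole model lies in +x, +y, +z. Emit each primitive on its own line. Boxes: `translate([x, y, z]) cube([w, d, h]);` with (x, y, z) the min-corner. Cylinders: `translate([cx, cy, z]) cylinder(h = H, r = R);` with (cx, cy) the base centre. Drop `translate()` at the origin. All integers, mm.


translate([0, 0, 659]) cube([1599, 721, 27]);
translate([80, 80, 0]) cylinder(h = 659, r = 33);
translate([1519, 80, 0]) cylinder(h = 659, r = 33);
translate([80, 641, 0]) cylinder(h = 659, r = 33);
translate([1519, 641, 0]) cylinder(h = 659, r = 33);


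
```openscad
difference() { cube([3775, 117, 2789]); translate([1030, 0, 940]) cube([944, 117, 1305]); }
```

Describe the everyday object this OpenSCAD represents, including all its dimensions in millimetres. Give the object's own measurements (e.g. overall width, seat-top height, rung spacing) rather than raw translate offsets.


A wall 3775 mm long (x), 117 mm thick (y), 2789 mm tall, with a rectangular window opening cut through it. The opening is 944 mm wide and 1305 mm tall; its sill is at z = 940 mm and its near (−x) edge is 1030 mm from the wall's −x end. The opening passes through the full wall thickness.


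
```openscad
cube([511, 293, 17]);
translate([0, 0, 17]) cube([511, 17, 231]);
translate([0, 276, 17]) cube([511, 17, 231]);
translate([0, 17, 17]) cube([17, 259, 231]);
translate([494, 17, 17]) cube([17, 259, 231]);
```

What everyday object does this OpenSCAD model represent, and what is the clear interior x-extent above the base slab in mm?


An open box. The internal width is 477 mm.

A 511×293 base slab with four walls standing on it — an open box. The base is 511 mm wide and the walls are 17 mm thick, so the internal width is 511 − 2 × 17 = 477 mm.


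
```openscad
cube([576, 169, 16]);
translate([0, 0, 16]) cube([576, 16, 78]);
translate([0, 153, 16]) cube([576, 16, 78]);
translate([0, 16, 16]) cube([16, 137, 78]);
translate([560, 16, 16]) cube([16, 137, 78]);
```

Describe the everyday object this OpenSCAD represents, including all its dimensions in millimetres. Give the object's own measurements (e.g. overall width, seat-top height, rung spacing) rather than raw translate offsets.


An open-topped rectangular box: outside dimensions 576×169×94 mm, with a uniform wall and base thickness of 16 mm. The base is a full 576×169 slab on the floor; four walls sit on top of the base. The front and back walls (the −y and +y sides) span the full width; the two side walls fit between them.


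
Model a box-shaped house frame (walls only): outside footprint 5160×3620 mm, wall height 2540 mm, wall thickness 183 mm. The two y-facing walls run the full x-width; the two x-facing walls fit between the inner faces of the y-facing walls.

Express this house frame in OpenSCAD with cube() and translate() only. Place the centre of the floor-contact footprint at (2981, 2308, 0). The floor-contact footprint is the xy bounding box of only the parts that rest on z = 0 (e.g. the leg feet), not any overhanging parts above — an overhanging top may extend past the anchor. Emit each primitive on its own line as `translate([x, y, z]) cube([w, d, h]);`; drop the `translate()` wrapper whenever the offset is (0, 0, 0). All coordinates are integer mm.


translate([401, 498, 0]) cube([5160, 183, 2540]);
translate([401, 3935, 0]) cube([5160, 183, 2540]);
translate([401, 681, 0]) cube([183, 3254, 2540]);
translate([5378, 681, 0]) cube([183, 3254, 2540]);


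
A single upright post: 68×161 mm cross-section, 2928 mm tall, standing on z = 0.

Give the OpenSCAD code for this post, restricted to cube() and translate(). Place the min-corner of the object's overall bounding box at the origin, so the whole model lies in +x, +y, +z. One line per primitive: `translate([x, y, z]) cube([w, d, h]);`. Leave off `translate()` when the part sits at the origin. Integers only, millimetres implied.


cube([68, 161, 2928]);


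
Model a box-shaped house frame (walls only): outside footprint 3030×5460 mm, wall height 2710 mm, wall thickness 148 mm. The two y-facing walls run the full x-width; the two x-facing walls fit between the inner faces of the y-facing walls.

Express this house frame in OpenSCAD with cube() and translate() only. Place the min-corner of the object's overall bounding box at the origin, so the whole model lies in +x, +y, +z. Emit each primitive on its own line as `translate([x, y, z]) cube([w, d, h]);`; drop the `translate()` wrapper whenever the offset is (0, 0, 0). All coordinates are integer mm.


cube([3030, 148, 2710]);
translate([0, 5312, 0]) cube([3030, 148, 2710]);
translate([0, 148, 0]) cube([148, 5164, 2710]);
translate([2882, 148, 0]) cube([148, 5164, 2710]);


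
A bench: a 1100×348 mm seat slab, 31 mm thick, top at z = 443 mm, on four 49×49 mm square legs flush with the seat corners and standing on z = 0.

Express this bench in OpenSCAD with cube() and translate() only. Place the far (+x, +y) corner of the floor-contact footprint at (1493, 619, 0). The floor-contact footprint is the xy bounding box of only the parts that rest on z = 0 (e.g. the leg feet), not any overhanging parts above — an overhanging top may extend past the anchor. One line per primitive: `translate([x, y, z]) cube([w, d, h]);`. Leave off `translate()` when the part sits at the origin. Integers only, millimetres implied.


// leg_h = 443 − 31 = 412
translate([393, 271, 412]) cube([1100, 348, 31]);
translate([393, 271, 0]) cube([49, 49, 412]);
translate([393, 570, 0]) cube([49, 49, 412]);
translate([1444, 271, 0]) cube([49, 49, 412]);
translate([1444, 570, 0]) cube([49, 49, 412]);


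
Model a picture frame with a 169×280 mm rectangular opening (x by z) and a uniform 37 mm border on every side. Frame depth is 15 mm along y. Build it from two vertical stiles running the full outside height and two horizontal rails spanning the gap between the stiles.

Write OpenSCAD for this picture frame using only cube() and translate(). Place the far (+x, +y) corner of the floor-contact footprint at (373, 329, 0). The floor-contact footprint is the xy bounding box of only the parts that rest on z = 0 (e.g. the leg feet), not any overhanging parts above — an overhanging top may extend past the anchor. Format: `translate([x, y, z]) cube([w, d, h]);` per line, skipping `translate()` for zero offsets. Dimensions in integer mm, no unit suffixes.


translate([130, 314, 0]) cube([37, 15, 354]);
translate([336, 314, 0]) cube([37, 15, 354]);
translate([167, 314, 0]) cube([169, 15, 37]);
translate([167, 314, 317]) cube([169, 15, 37]);


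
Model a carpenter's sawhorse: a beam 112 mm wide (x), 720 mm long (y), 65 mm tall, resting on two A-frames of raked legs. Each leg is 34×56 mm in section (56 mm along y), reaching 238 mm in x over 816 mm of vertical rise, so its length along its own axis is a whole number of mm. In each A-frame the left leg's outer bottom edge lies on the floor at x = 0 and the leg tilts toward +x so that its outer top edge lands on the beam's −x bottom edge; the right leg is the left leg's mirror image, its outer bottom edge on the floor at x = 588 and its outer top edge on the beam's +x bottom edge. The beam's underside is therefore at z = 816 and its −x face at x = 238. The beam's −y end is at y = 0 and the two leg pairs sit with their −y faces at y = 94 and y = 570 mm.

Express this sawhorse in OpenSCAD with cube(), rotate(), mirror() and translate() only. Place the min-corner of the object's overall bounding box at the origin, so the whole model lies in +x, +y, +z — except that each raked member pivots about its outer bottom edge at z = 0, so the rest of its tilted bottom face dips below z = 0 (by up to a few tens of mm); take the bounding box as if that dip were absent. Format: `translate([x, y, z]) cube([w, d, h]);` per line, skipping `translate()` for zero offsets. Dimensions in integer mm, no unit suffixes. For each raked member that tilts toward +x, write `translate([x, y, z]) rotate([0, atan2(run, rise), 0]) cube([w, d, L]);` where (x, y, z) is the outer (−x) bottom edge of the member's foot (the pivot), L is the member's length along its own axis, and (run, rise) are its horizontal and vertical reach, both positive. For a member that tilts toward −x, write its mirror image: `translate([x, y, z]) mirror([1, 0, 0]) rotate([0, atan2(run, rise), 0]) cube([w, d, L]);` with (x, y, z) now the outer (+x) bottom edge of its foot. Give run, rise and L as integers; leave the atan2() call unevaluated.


// leg length = √(238² + 816²) = 850
// right-leg outer foot x = 2·238 + 112 = 588
// beam min-corner = (238, 0, 816)
translate([238, 0, 816]) cube([112, 720, 65]);
translate([0, 94, 0]) rotate([0, atan2(238, 816), 0]) cube([34, 56, 850]);
translate([588, 94, 0]) mirror([1, 0, 0]) rotate([0, atan2(238, 816), 0]) cube([34, 56, 850]);
translate([0, 570, 0]) rotate([0, atan2(238, 816), 0]) cube([34, 56, 850]);
translate([588, 570, 0]) mirror([1, 0, 0]) rotate([0, atan2(238, 816), 0]) cube([34, 56, 850]);
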